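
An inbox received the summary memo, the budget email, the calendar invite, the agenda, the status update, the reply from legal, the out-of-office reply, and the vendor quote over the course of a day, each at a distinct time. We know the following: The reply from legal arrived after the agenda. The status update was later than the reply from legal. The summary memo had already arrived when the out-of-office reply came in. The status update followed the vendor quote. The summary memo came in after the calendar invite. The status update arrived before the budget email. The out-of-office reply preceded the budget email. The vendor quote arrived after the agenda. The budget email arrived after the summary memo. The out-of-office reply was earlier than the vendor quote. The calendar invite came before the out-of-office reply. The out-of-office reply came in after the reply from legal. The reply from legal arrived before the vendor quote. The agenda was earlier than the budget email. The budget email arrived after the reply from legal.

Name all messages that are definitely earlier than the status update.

the agenda, the calendar invite, the out-of-office reply, the reply from legal, the summary memo, the vendor quote

Directly stated before the status update: the reply from legal and the vendor quote.
The agenda reaches the status update via the agenda → the reply from legal → the status update.
The calendar invite reaches the status update via the calendar invite → the out-of-office reply → the vendor quote → the status update.
The out-of-office reply reaches the status update via the out-of-office reply → the vendor quote → the status update.
Likewise the summary memo reaches the status update by chaining the stated constraints.
No chain forces the budget email ahead of the status update.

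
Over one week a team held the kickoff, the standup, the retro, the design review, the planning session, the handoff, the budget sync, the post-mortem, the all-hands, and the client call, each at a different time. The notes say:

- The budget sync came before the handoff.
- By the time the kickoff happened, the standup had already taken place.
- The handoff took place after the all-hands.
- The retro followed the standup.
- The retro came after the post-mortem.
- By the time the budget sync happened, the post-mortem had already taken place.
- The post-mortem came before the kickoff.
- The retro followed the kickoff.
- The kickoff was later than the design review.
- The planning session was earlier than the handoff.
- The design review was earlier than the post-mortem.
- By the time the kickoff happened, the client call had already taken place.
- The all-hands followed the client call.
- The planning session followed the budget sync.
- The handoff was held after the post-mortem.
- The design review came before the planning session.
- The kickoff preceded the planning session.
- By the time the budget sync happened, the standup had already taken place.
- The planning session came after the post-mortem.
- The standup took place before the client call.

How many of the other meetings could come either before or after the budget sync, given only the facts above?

Forced before the budget sync: the design review, the post-mortem, and the standup; forced after the budget sync: the handoff and the planning session.
That leaves the all-hands, the client call, the kickoff, and the retro with no forced order relative to the budget sync — 4.

4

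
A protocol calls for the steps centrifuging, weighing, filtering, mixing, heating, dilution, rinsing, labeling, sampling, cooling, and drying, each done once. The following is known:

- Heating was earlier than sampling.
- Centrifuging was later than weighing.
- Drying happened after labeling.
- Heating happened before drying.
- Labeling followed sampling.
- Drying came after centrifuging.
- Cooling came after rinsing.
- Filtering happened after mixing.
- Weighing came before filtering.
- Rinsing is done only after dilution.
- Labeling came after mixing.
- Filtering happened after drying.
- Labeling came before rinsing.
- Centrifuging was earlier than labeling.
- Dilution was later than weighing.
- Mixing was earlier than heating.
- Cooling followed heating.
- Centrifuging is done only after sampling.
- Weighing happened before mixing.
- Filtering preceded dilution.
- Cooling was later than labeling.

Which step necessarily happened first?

weighing

Weighing has a chain of constraints placing it before every other step, so weighing must be first.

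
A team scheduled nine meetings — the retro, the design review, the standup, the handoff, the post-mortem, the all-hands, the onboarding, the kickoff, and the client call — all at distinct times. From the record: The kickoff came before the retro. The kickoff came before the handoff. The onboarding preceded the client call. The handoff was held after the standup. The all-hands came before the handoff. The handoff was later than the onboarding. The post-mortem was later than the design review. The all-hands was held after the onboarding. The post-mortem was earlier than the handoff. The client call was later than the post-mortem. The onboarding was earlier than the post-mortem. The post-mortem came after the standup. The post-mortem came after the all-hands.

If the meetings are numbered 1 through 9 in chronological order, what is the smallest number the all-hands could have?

The onboarding must come before the all-hands — 1 forced predecessor.
Nothing else is forced ahead of the all-hands, so its earliest slot is position 1 + 1 = 2.

2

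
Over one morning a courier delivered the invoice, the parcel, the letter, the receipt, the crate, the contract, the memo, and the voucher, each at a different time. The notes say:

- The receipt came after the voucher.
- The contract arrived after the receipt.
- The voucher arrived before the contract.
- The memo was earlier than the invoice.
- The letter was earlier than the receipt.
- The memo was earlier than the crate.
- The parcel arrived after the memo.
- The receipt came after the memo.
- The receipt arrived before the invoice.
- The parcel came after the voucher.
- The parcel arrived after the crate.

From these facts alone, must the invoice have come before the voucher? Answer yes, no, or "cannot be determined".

Tracing the constraints gives the voucher → the receipt → the invoice, so the voucher must come before the invoice.
That means the invoice cannot be before the voucher.

no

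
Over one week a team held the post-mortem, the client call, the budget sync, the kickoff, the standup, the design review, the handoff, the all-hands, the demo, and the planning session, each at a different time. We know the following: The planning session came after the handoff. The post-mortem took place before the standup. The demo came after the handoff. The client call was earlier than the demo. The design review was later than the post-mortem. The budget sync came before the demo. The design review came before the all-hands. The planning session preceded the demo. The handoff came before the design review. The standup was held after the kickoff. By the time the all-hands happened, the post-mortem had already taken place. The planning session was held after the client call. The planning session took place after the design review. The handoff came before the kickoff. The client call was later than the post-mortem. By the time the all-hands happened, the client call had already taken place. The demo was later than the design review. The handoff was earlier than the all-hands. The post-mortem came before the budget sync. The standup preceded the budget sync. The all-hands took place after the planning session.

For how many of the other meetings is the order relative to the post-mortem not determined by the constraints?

Forced after the post-mortem: the all-hands, the budget sync, the client call, the demo, the design review, the planning session, and the standup.
That leaves the handoff and the kickoff with no forced order relative to the post-mortem — 2.

2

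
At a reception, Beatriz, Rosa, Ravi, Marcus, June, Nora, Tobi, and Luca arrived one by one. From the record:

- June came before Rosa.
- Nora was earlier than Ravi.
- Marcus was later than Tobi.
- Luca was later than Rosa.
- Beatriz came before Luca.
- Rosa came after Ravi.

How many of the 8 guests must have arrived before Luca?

5

Directly stated before Luca: Beatriz and Rosa.
June reaches Luca via June → Rosa → Luca.
Nora reaches Luca via Nora → Ravi → Rosa → Luca.
Ravi reaches Luca via Ravi → Rosa → Luca.
No chain forces Tobi (or any of the others) ahead of Luca.
That's Beatriz, June, Nora, Ravi, and Rosa — 5 in all.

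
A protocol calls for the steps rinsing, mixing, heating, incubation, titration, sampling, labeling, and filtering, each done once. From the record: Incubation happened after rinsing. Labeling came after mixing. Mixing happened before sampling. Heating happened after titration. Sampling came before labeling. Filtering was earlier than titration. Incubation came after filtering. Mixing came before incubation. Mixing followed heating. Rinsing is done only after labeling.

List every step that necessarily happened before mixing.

filtering, heating, titration

Directly stated before mixing: heating.
Filtering reaches mixing via filtering → titration → heating → mixing.
Titration reaches mixing via titration → heating → mixing.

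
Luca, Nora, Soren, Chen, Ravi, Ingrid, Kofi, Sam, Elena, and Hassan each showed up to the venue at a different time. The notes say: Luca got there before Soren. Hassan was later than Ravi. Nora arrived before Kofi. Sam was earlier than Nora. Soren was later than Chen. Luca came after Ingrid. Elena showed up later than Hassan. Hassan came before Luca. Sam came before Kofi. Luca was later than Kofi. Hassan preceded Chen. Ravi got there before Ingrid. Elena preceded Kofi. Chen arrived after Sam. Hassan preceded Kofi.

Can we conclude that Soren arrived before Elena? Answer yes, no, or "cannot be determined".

no

Tracing the constraints gives Elena → Kofi → Luca → Soren, so Elena must come before Soren.
That means Soren cannot be before Elena.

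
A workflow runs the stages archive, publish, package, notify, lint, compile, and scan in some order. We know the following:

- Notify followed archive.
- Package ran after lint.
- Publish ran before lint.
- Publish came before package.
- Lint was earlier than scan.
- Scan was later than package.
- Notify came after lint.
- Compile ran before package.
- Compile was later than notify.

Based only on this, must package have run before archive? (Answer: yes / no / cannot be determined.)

no

Tracing the constraints gives archive → notify → compile → package, so archive must come before package.
That means package cannot be before archive.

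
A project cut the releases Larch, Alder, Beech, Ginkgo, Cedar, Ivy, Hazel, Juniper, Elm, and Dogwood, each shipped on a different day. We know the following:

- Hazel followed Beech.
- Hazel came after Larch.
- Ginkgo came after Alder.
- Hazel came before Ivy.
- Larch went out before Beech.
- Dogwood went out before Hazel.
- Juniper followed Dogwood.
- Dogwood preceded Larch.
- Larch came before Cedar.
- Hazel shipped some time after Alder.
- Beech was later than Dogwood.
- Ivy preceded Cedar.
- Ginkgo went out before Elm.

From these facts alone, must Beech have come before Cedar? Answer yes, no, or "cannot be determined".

yes

Chain the constraints: Beech → Hazel → Ivy → Cedar. Each link is directly stated, so Beech comes before Cedar.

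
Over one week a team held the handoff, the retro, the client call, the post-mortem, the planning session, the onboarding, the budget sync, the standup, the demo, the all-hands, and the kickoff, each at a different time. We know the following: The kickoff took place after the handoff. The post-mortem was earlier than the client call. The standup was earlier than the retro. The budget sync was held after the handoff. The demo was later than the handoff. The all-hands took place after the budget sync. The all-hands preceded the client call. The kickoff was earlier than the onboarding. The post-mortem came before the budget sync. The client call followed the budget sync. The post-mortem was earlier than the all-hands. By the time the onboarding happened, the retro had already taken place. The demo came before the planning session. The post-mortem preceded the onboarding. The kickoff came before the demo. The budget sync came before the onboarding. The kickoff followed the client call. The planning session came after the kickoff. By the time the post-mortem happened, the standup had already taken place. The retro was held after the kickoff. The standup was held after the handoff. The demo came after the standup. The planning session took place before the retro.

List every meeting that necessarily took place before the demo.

Directly stated before the demo: the handoff, the kickoff, and the standup.
The all-hands reaches the demo via the all-hands → the client call → the kickoff → the demo.
The budget sync reaches the demo via the budget sync → the client call → the kickoff → the demo.
The client call reaches the demo via the client call → the kickoff → the demo.
Likewise the post-mortem reaches the demo by chaining the stated constraints.
No chain forces the planning session (or any of the others) ahead of the demo.

the all-hands, the budget sync, the client call, the handoff, the kickoff, the post-mortem, the standup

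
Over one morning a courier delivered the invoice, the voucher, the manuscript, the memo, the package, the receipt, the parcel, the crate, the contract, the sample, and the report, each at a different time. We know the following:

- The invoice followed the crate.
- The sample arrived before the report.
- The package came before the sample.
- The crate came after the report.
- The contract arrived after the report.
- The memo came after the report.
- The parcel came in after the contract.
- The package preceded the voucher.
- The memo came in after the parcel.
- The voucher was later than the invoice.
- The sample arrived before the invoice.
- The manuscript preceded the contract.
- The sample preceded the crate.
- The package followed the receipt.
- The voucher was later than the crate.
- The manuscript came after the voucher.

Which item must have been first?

The receipt has a chain of constraints placing it before every other item, so the receipt must be first.

the receipt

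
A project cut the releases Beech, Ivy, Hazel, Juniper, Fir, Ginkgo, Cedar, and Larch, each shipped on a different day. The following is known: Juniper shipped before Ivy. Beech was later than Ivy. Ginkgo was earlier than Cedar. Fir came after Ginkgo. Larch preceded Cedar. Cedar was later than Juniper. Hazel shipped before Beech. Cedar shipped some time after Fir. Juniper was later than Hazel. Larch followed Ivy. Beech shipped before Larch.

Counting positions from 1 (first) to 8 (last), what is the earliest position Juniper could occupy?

Hazel must come before Juniper — 1 forced predecessor.
Nothing else is forced ahead of Juniper, so its earliest slot is position 1 + 1 = 2.

2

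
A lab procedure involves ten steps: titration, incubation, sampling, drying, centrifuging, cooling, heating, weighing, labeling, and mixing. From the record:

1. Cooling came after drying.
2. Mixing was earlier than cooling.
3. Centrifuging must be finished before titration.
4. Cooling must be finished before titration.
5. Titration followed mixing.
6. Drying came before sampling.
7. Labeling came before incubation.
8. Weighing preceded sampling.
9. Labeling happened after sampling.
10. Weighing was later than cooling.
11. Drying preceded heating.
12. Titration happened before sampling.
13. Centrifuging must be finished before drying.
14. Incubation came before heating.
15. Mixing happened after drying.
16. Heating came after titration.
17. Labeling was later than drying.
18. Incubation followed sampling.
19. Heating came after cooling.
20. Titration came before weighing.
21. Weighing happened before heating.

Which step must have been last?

Every other step has a chain of constraints placing it before heating, so heating is last.

heating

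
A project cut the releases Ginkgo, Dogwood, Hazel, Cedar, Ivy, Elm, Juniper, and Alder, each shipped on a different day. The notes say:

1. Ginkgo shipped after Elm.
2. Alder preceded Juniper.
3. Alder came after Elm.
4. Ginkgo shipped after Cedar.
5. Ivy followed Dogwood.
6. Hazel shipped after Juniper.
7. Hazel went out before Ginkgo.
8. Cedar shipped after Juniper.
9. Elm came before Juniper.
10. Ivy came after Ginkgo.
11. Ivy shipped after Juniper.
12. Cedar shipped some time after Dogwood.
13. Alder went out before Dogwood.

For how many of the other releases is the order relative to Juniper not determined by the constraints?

Forced before Juniper: Alder and Elm; forced after Juniper: Cedar, Ginkgo, Hazel, and Ivy.
That leaves Dogwood with no forced order relative to Juniper — 1.

1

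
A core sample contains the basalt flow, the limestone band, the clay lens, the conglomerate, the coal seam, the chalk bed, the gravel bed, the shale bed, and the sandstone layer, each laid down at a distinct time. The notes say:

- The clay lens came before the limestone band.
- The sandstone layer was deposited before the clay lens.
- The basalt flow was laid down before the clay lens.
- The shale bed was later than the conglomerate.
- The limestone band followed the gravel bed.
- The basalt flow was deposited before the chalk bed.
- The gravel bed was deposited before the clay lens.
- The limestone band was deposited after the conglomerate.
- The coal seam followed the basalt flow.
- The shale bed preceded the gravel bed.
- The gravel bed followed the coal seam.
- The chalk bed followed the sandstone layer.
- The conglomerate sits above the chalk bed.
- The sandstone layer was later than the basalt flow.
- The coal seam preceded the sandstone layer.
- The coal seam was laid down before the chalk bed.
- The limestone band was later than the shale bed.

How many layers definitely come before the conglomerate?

4

Directly stated before the conglomerate: the chalk bed.
The basalt flow reaches the conglomerate via the basalt flow → the chalk bed → the conglomerate.
The coal seam reaches the conglomerate via the coal seam → the chalk bed → the conglomerate.
The sandstone layer reaches the conglomerate via the sandstone layer → the chalk bed → the conglomerate.
No chain forces the shale bed (or any of the others) ahead of the conglomerate.
That's the basalt flow, the chalk bed, the coal seam, and the sandstone layer — 4 in all.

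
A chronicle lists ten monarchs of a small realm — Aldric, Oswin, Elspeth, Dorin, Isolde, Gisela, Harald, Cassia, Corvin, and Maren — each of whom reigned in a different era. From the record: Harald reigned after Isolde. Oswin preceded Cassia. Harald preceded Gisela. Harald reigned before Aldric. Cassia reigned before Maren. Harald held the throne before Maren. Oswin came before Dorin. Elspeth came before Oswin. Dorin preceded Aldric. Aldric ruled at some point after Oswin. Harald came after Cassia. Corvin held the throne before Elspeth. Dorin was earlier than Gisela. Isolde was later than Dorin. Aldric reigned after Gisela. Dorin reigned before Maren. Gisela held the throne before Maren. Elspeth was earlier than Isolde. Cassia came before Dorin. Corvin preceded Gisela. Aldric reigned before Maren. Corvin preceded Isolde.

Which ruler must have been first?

Corvin

Corvin has a chain of constraints placing them before every other ruler, so Corvin must be first.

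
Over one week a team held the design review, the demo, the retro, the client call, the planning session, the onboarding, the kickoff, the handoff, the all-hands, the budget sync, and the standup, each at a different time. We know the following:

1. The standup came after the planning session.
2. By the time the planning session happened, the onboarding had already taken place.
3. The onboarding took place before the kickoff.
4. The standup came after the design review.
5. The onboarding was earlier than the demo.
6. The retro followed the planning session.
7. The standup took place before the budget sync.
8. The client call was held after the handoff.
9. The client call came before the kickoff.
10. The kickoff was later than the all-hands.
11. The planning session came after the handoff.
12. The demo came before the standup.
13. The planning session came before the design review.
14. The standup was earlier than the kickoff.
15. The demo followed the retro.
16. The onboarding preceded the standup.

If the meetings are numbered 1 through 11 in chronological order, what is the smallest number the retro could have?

The handoff, the onboarding, and the planning session must all come before the retro — 3 forced predecessors.
Nothing else is forced ahead of the retro, so its earliest slot is position 3 + 1 = 4.

4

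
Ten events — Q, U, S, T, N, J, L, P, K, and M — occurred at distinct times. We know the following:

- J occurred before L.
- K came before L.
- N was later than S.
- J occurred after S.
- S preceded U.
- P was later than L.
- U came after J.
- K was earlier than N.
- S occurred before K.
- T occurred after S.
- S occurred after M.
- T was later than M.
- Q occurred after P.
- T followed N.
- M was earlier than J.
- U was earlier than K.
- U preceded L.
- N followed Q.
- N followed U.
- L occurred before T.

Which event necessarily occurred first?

M has a chain of constraints placing it before every other event, so M must be first.

M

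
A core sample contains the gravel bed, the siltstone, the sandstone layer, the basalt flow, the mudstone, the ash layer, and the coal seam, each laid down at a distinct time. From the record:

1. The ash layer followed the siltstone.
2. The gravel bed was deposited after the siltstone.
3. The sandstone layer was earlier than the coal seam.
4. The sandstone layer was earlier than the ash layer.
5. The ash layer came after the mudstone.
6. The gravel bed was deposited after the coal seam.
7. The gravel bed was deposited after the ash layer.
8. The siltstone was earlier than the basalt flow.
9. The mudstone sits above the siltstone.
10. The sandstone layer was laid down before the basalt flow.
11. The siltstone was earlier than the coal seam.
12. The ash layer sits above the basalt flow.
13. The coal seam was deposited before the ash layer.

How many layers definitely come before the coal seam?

Directly stated before the coal seam: the sandstone layer and the siltstone.
That's the sandstone layer and the siltstone — 2 in all.

2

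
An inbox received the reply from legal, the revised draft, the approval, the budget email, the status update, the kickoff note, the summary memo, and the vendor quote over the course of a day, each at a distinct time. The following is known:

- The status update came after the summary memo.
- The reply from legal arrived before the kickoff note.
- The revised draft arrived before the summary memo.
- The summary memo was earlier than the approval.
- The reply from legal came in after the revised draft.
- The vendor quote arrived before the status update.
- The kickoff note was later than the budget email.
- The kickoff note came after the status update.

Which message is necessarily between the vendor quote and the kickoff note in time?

Tracing the constraints gives the vendor quote → the status update → the kickoff note, so the status update sits after the vendor quote and before the kickoff note.
No other message is forced both after the vendor quote and before the kickoff note.

the status update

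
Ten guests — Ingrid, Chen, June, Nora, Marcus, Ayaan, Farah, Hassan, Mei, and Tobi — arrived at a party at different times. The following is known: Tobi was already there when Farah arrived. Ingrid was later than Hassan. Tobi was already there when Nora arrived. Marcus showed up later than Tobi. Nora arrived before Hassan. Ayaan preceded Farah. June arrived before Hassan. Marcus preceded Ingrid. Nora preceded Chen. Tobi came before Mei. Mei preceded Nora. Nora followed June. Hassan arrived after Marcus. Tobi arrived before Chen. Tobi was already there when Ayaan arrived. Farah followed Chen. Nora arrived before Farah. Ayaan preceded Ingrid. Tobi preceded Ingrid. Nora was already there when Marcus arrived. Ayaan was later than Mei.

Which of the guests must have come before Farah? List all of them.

Directly stated before Farah: Ayaan, Chen, Nora, and Tobi.
June reaches Farah via June → Nora → Farah.
Mei reaches Farah via Mei → Nora → Farah.

Ayaan, Chen, June, Mei, Nora, Tobi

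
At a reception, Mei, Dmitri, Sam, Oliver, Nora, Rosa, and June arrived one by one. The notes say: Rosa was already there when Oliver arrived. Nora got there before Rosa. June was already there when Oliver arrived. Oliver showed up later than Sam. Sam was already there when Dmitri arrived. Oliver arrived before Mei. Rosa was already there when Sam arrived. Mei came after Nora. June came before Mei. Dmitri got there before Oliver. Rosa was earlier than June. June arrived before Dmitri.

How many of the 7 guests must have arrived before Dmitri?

4

Directly stated before Dmitri: June and Sam.
Nora reaches Dmitri via Nora → Rosa → Sam → Dmitri.
Rosa reaches Dmitri via Rosa → Sam → Dmitri.
That's June, Nora, Rosa, and Sam — 4 in all.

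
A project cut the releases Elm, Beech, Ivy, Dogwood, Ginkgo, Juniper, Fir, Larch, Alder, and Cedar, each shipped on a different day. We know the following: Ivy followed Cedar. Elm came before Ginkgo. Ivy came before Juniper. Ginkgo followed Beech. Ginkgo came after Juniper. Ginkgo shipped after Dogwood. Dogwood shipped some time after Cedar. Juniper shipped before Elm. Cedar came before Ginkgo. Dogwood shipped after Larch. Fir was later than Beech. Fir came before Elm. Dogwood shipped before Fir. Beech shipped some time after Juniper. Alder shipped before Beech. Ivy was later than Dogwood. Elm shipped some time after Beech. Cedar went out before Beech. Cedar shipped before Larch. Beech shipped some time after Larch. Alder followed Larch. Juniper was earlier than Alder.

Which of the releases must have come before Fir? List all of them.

Alder, Beech, Cedar, Dogwood, Ivy, Juniper, Larch

Directly stated before Fir: Beech and Dogwood.
Alder reaches Fir via Alder → Beech → Fir.
Cedar reaches Fir via Cedar → Dogwood → Fir.
Ivy reaches Fir via Ivy → Juniper → Beech → Fir.
Likewise Juniper and Larch each reach Fir by chaining the stated constraints.
No chain forces Ginkgo (or any of the others) ahead of Fir.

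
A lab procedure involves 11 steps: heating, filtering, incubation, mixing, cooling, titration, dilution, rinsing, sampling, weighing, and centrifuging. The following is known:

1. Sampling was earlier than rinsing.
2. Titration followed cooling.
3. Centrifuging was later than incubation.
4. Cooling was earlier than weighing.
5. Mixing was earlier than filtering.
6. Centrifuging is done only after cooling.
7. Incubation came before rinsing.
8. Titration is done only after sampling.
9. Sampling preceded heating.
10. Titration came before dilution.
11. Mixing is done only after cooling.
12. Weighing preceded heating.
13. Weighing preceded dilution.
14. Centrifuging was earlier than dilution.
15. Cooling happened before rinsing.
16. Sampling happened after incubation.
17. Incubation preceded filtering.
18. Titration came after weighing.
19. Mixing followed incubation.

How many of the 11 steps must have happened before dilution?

6

Directly stated before dilution: centrifuging, titration, and weighing.
Cooling reaches dilution via cooling → centrifuging → dilution.
Incubation reaches dilution via incubation → centrifuging → dilution.
Sampling reaches dilution via sampling → titration → dilution.
No chain forces filtering (or any of the others) ahead of dilution.
That's centrifuging, cooling, incubation, sampling, titration, and weighing — 6 in all.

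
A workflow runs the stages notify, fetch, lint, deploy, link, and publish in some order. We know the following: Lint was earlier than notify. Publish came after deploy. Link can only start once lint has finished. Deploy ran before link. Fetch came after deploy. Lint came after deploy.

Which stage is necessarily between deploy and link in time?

Tracing the constraints gives deploy → lint → link, so lint sits after deploy and before link.
No other stage is forced both after deploy and before link.

lint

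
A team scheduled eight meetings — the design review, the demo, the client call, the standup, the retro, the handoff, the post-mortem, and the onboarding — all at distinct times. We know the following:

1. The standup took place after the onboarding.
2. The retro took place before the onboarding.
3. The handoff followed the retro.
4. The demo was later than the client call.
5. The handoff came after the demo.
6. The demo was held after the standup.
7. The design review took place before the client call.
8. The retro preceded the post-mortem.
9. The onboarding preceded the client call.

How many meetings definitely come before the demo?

5

Directly stated before the demo: the client call and the standup.
The design review reaches the demo via the design review → the client call → the demo.
The onboarding reaches the demo via the onboarding → the standup → the demo.
The retro reaches the demo via the retro → the onboarding → the standup → the demo.
No chain forces the handoff (or any of the others) ahead of the demo.
That's the client call, the design review, the onboarding, the retro, and the standup — 5 in all.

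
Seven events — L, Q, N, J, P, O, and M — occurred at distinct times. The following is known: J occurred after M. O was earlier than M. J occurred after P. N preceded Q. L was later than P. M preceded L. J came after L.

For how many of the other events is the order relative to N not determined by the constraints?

5

Forced after N: Q.
That leaves J, L, M, O, and P with no forced order relative to N — 5.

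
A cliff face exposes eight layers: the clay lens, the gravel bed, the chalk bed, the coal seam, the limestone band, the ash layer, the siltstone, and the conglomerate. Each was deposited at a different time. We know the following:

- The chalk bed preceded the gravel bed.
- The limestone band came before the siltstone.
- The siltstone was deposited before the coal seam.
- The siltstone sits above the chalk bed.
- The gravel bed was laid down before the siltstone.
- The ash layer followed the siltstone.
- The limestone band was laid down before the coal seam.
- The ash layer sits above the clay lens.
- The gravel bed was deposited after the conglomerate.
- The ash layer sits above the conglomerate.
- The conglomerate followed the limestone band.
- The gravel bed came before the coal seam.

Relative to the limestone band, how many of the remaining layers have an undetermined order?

Forced after the limestone band: the ash layer, the coal seam, the conglomerate, the gravel bed, and the siltstone.
That leaves the chalk bed and the clay lens with no forced order relative to the limestone band — 2.

2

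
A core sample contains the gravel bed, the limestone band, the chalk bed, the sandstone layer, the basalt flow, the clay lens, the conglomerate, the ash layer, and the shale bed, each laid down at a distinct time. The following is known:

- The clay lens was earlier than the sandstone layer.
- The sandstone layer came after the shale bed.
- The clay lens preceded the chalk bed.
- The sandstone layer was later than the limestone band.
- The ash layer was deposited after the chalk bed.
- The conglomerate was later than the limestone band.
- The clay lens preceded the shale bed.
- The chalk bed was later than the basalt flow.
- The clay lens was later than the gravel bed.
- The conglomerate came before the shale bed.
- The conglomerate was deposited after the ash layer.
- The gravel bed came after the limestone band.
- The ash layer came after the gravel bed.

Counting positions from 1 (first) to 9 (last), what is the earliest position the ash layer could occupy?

6

The basalt flow, the chalk bed, the clay lens, the gravel bed, and the limestone band must all come before the ash layer — 5 forced predecessors.
Nothing else is forced ahead of the ash layer, so its earliest slot is position 5 + 1 = 6.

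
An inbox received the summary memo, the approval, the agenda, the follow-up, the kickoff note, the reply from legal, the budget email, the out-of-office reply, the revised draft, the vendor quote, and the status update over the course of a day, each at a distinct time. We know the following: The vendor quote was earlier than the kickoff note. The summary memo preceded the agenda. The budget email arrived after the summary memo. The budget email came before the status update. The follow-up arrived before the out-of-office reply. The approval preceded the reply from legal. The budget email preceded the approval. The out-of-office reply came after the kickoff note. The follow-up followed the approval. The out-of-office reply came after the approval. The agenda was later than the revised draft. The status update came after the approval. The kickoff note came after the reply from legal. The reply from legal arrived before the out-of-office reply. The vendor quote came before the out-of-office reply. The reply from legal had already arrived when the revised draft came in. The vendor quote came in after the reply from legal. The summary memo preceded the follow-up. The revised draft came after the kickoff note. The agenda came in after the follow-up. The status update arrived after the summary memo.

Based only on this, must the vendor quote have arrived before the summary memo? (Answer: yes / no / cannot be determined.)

no

Tracing the constraints gives the summary memo → the budget email → the approval → the reply from legal → the vendor quote, so the summary memo must come before the vendor quote.
That means the vendor quote cannot be before the summary memo.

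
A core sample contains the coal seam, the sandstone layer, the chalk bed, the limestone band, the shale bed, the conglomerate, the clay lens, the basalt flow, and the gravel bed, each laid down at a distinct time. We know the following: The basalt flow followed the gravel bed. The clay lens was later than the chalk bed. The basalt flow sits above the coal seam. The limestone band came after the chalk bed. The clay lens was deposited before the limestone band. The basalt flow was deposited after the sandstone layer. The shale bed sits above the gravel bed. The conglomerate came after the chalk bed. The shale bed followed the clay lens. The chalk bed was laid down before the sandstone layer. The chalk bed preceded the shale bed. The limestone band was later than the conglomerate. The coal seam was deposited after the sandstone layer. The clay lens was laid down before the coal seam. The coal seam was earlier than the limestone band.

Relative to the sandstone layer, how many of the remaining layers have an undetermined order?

Forced before the sandstone layer: the chalk bed; forced after the sandstone layer: the basalt flow, the coal seam, and the limestone band.
That leaves the clay lens, the conglomerate, the gravel bed, and the shale bed with no forced order relative to the sandstone layer — 4.

4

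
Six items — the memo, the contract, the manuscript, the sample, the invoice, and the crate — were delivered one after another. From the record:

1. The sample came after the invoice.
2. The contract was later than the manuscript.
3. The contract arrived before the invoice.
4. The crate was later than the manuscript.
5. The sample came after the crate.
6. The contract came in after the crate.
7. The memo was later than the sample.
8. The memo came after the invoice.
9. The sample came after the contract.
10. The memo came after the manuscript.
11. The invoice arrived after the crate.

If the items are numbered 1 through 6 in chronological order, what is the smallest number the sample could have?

The contract, the crate, the invoice, and the manuscript must all come before the sample — 4 forced predecessors.
Nothing else is forced ahead of the sample, so its earliest slot is position 4 + 1 = 5.

5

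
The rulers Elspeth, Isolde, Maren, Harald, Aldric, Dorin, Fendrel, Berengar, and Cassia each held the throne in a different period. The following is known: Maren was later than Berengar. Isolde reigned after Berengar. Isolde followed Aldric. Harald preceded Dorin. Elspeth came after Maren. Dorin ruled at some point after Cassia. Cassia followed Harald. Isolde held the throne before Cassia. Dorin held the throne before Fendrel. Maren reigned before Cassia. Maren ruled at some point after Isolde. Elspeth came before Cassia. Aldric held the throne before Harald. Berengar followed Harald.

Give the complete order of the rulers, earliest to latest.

Aldric, Harald, Berengar, Isolde, Maren, Elspeth, Cassia, Dorin, Fendrel

The constraints fix every adjacent pair, so only one ordering works:
Aldric → Harald → Berengar → Isolde → Maren → Elspeth → Cassia → Dorin → Fendrel.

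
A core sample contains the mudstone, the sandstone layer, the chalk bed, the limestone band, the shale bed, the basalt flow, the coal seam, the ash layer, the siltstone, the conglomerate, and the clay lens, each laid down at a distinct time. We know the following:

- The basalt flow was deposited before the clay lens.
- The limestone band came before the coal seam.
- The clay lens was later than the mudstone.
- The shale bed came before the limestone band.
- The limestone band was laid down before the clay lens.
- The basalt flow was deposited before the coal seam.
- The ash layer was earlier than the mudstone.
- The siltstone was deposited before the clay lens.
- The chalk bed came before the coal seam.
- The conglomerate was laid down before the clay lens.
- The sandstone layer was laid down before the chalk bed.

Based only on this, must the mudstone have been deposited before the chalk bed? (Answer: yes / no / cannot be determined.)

No chain of stated constraints runs from the mudstone to the chalk bed, and none runs from the chalk bed to the mudstone either.
So the relative order of the mudstone and the chalk bed is not fixed by the given facts.

cannot be determined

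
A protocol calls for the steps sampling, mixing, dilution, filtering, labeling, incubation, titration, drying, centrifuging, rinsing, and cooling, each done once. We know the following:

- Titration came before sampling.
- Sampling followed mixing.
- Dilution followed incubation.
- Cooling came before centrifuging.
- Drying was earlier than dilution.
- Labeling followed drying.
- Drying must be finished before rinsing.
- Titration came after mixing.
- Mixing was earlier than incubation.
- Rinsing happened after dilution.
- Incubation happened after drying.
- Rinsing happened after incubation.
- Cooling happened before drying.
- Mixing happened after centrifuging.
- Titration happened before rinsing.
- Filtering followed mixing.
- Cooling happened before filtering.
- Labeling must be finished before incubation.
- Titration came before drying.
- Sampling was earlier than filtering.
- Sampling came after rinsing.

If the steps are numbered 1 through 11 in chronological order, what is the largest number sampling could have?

Sampling must come before filtering — 1 step forced after it.
Everything else can be placed before sampling in some valid order, so sampling can sit as late as position 11 − 1 = 10.

10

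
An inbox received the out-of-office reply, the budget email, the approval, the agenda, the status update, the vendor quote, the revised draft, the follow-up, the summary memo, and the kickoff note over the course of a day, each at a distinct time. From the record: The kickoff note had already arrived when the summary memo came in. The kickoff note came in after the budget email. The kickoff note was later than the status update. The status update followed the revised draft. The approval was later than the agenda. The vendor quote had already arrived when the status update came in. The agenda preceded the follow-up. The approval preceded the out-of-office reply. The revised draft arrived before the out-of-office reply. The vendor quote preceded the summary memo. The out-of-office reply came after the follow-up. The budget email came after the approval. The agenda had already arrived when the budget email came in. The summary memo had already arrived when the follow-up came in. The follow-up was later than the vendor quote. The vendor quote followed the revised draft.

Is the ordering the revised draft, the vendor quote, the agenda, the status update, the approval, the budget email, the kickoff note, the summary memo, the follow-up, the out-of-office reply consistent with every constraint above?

Check each stated constraint against the proposed order — e.g. the vendor quote is ahead of the follow-up; the revised draft is ahead of the out-of-office reply. Every pair is in the required order; nothing is violated.

yes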